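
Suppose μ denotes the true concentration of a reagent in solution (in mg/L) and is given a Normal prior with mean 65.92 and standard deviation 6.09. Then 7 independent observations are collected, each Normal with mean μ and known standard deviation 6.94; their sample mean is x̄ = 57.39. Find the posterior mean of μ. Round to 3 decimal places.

Posterior mean ≈ 58.725

Prior precision 1/τ₀² = 1/6.09² = 0.0269628; data precision n/σ² = 7/6.94² = 0.145338.
Posterior precision = 0.0269628 + 0.145338 = 0.172301.
Posterior mean = (0.0269628·65.92 + 0.145338·57.39) / 0.172301 = 58.725.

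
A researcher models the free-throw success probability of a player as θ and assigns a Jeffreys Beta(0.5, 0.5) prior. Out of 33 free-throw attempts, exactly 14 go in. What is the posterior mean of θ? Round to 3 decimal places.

Posterior mean ≈ 0.426

Observing 14 successes and 19 failures updates Beta(0.5, 0.5) by adding the success and failure counts to the two shape parameters: α = 0.5+14 = 14.5, β = 0.5+19 = 19.5.
Posterior mean = α/(α+β) = 14.5/34 = 0.426.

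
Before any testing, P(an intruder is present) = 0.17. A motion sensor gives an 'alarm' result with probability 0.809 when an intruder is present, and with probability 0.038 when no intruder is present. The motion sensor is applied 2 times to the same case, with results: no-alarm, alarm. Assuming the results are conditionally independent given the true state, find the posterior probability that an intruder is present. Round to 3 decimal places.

Posterior P(H) ≈ 0.464

With H the event that an intruder is present, the joint likelihood of the observed sequence is P(data|H) = 0.191·0.809 = 0.15452 and P(data|¬H) = 0.962·0.038 = 0.036556.
Bayes: P(H|data) = 0.17·0.15452 / (0.17·0.15452 + 0.83·0.036556) = 0.026268/0.056610 = 0.4640.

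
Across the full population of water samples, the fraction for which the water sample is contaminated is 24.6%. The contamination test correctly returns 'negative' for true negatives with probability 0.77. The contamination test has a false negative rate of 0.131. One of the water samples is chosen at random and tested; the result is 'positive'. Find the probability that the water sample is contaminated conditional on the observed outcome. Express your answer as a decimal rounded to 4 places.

P(H | E) ≈ 0.5521

Write H for 'the water sample is contaminated'. Prior odds H:¬H = 0.246/0.754 = 0.32626. For the 'positive' outcome, the likelihood ratio is 0.869/0.23 = 3.7783.
Posterior odds = 0.32626 × 3.7783 = 1.2327, so P(H|E) = 1.2327/(1+1.2327) = 0.5521.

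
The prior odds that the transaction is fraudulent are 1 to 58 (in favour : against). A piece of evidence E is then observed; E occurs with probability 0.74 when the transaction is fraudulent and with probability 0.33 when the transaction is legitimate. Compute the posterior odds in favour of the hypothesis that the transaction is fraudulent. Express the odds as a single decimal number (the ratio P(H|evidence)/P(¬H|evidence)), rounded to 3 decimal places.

Posterior odds ≈ 0.039

Prior odds = 1/58 = 0.017241. In log-odds, ln(0.017241) = -4.0604.
Add log likelihood ratio: ln(2.2424) = 0.80756.
Posterior log-odds = -3.2529, so posterior odds = exp(-3.2529) = 0.038662.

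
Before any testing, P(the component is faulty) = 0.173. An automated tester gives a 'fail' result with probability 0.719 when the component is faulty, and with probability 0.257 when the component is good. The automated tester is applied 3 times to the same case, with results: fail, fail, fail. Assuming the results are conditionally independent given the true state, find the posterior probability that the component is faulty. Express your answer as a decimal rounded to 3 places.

Posterior P(H) ≈ 0.821

Let H be the event that the component is faulty; start with P(H) = 0.173. P('fail'|H) = 0.719, P('fail'|¬H) = 0.257.
Update on result 1 ('fail'): P(H) ← 0.719·0.1730 / (0.719·0.1730 + 0.257·0.8270) = 0.12439/0.33693 = 0.3692.
Update on result 2 ('fail'): P(H) ← 0.719·0.3692 / (0.719·0.3692 + 0.257·0.6308) = 0.26544/0.42756 = 0.6208.
Update on result 3 ('fail'): P(H) ← 0.719·0.6208 / (0.719·0.6208 + 0.257·0.3792) = 0.44637/0.54382 = 0.8208.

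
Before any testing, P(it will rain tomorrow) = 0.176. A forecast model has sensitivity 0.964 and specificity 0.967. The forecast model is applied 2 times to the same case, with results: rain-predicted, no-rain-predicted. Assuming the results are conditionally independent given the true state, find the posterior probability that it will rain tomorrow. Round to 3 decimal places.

Posterior P(H) ≈ 0.189

With H the event that it will rain tomorrow, the joint likelihood of the observed sequence is P(data|H) = 0.964·0.036 = 0.034704 and P(data|¬H) = 0.033·0.967 = 0.031911.
Bayes: P(H|data) = 0.176·0.034704 / (0.176·0.034704 + 0.824·0.031911) = 0.0061079/0.032403 = 0.1885.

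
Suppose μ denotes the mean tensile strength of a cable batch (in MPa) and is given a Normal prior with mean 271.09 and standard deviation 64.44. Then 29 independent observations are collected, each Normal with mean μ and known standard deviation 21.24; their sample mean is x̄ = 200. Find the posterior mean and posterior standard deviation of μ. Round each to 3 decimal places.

Prior precision 1/τ₀² = 1/64.44² = 0.00024082; data precision n/σ² = 29/21.24² = 0.0642819.
Posterior precision = 0.00024082 + 0.0642819 = 0.0645228, giving posterior SD = 1/√0.0645228 = 3.937.
Posterior mean = (0.00024082·271.09 + 0.0642819·200) / 0.0645228 = 200.265.

Posterior mean ≈ 200.265; posterior SD ≈ 3.937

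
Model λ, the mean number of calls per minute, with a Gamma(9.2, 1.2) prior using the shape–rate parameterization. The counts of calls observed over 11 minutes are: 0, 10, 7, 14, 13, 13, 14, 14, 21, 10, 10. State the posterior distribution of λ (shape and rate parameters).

The Poisson likelihood adds the total count to the shape and the number of exposure periods to the rate. Here ∑xᵢ = 126 and n = 11, so shape 9.2→135.2 and rate 1.2→12.2.

Posterior: Gamma(shape=135.2, rate=12.2)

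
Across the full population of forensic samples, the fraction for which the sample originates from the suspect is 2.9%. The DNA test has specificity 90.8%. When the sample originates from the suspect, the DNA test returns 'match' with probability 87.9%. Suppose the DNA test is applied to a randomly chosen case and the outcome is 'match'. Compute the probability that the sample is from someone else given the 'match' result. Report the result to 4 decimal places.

Write H for 'the sample originates from the suspect'. Prior odds H:¬H = 0.029/0.971 = 0.029866. For the 'match' outcome, the likelihood ratio is 0.879/0.092 = 9.5543.
Posterior odds = 0.029866 × 9.5543 = 0.28535, so P(H|E) = 0.28535/(1+0.28535) = 0.2220. Then P(¬H|E) = 1 − 0.2220 = 0.7780.

P(¬H | E) ≈ 0.7780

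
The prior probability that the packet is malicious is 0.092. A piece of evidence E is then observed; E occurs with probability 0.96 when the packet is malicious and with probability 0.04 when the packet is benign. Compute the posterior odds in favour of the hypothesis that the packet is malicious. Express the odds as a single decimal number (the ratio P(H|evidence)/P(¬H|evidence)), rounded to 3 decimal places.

Posterior odds ≈ 2.432

Prior odds = 0.092/(1−0.092) = 0.10132.
Likelihood ratio for E = 0.96/0.04 = 24.000.
Posterior odds = prior odds × LR = 2.4317.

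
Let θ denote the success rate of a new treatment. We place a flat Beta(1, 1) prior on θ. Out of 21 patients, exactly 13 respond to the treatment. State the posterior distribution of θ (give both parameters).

Observing 13 successes and 8 failures updates Beta(1, 1) by adding the success and failure counts to the two shape parameters: α = 1+13 = 14, β = 1+8 = 9.

Posterior: Beta(14, 9)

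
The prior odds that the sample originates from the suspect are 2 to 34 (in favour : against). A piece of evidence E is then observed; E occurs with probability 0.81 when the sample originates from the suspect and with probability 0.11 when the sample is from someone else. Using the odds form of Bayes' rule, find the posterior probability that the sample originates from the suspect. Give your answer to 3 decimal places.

Prior odds = 2/34 = 0.058824. In log-odds, ln(0.058824) = -2.8332.
Add log likelihood ratio: ln(7.3636) = 1.9966.
Posterior log-odds = -0.83666, so posterior odds = exp(-0.83666) = 0.43316. Converting, P(H|E) = 0.43316/1.4332 = 0.302.

Posterior probability ≈ 0.302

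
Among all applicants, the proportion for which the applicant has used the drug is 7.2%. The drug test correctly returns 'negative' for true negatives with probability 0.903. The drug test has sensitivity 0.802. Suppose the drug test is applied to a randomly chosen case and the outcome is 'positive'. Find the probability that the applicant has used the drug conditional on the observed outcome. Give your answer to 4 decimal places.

Write H for 'the applicant has used the drug'. Prior odds H:¬H = 0.072/0.928 = 0.077586. For the 'positive' outcome, the likelihood ratio is 0.802/0.097 = 8.2680.
Posterior odds = 0.077586 × 8.2680 = 0.64149, so P(H|E) = 0.64149/(1+0.64149) = 0.3908.

P(H | E) ≈ 0.3908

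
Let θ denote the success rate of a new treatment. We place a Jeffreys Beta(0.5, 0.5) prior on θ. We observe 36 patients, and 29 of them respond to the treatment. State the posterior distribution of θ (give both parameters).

The binomial likelihood is conjugate to the Beta prior: with 29 successes and 7 failures, the posterior is Beta(0.5+29, 0.5+7) = Beta(29.5, 7.5).

Posterior: Beta(29.5, 7.5)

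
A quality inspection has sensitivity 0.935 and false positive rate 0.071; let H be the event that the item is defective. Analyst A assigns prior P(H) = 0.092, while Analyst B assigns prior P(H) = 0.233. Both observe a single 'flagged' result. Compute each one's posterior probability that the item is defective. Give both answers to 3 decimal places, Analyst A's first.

Analyst A: 0.572; Analyst B: 0.800

P('+'|H) = 0.935, P('+'|¬H) = 0.071.
Analyst A: numerator 0.935·0.092 = 0.086020; evidence = 0.086020+0.071·0.908 = 0.15049; posterior = 0.572.
Analyst B: numerator 0.935·0.233 = 0.21786; evidence = 0.21786+0.071·0.767 = 0.27231; posterior = 0.800.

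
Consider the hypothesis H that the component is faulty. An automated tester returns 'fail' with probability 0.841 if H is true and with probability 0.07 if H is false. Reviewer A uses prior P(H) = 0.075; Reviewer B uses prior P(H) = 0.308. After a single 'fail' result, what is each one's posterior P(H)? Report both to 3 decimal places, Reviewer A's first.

Reviewer A: 0.493; Reviewer B: 0.842

P('+'|H) = 0.841, P('+'|¬H) = 0.07.
Reviewer A: numerator 0.841·0.075 = 0.063075; evidence = 0.063075+0.07·0.925 = 0.12783; posterior = 0.493.
Reviewer B: numerator 0.841·0.308 = 0.25903; evidence = 0.25903+0.07·0.692 = 0.30747; posterior = 0.842.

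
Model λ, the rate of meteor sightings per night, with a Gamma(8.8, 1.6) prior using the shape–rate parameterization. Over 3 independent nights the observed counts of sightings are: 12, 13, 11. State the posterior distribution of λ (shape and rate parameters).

Posterior: Gamma(shape=44.8, rate=4.6)

The Poisson likelihood adds the total count to the shape and the number of exposure periods to the rate. Here ∑xᵢ = 36 and n = 3, so shape 8.8→44.8 and rate 1.6→4.6.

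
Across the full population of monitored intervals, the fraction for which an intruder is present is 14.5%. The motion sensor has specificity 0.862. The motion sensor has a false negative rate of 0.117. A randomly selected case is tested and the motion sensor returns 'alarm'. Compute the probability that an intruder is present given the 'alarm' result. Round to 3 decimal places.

Let H be the event that an intruder is present. P(H) = 0.145, so P(¬H) = 0.855. With E the 'alarm' result, P(E|H) = 0.883 and P(E|¬H) = 0.138.
P(E) = 0.883·0.145 + 0.138·0.855 = 0.12803 + 0.11799 = 0.24602.
By Bayes' theorem, P(H|E) = 0.12803 / 0.24602 = 0.520.

P(H | E) ≈ 0.520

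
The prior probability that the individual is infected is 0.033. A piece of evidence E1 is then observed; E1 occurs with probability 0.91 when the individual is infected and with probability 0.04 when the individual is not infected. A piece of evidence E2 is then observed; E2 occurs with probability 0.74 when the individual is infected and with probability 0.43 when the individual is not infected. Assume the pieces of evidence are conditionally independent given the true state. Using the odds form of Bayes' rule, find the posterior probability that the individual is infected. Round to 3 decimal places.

Prior odds = 0.033/(1−0.033) = 0.034126.
Likelihood ratio for E1 = 0.91/0.04 = 22.750.
Likelihood ratio for E2 = 0.74/0.43 = 1.7209.
Posterior odds = prior odds × LR₁ × LR₂ = 1.3361.
Posterior probability = odds/(1+odds) = 1.3361/2.3361 = 0.572.

Posterior probability ≈ 0.572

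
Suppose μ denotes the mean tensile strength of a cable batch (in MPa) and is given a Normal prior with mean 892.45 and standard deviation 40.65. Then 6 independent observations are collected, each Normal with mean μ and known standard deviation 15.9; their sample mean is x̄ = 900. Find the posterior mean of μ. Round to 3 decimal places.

Posterior mean ≈ 899.812

With known σ, the Normal prior is conjugate. Weight on the data is w = (n/σ²)/(n/σ² + 1/τ₀²) = 0.0237332/(0.0237332+0.00060517) = 0.97514.
Posterior mean = w·x̄ + (1−w)·μ₀ = 0.97514·900 + 0.024865·892.45 = 899.812.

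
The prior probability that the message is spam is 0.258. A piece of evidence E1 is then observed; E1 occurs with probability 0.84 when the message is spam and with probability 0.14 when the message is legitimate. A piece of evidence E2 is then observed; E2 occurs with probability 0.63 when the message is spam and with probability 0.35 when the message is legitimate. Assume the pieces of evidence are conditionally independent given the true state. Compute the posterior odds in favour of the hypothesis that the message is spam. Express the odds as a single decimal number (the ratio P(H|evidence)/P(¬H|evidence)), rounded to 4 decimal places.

Posterior odds ≈ 3.7553

Prior odds = 0.258/(1−0.258) = 0.34771.
Likelihood ratio for E1 = 0.84/0.14 = 6.0000.
Likelihood ratio for E2 = 0.63/0.35 = 1.8000.
Posterior odds = prior odds × LR₁ × LR₂ = 3.7553.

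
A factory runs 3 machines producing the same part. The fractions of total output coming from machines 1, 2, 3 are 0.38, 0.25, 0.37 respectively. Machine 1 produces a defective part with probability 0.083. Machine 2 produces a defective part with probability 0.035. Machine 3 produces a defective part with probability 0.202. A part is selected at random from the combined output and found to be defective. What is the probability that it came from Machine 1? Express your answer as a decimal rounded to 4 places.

Posterior probability ≈ 0.2742

P(defective|M1) = 0.083; P(defective|M2) = 0.035; P(defective|M3) = 0.202.
Prior × likelihood for each source: 0.38·0.083=0.03154, 0.25·0.035=0.008750, 0.37·0.202=0.07474. Summing gives P(defective) = 0.11503.
P(Machine 1 | defective) = 0.03154 / 0.11503 = 0.2742.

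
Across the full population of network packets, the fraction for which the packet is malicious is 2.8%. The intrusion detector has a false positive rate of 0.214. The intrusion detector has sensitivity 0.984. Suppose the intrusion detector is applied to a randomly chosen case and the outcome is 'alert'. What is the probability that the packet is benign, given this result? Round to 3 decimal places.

P(¬H | E) ≈ 0.883

Let H be the event that the packet is malicious. P(H) = 0.028, so P(¬H) = 0.972. With E the 'alert' result, P(E|H) = 0.984 and P(E|¬H) = 0.214.
P(E) = 0.984·0.028 + 0.214·0.972 = 0.027552 + 0.20801 = 0.23556.
By Bayes' theorem, P(H|E) = 0.027552 / 0.23556 = 0.117. Hence P(¬H|E) = 1 − 0.117 = 0.883.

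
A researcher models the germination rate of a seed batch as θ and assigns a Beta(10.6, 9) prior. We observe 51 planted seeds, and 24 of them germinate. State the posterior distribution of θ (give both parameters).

Posterior: Beta(34.6, 36)

The binomial likelihood is conjugate to the Beta prior: with 24 successes and 27 failures, the posterior is Beta(10.6+24, 9+27) = Beta(34.6, 36).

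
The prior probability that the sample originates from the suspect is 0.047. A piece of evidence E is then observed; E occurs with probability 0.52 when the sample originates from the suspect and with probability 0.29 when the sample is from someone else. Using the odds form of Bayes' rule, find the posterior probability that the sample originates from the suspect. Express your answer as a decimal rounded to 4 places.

Posterior probability ≈ 0.0812

Prior odds = 0.047/(1−0.047) = 0.049318.
Likelihood ratio for E = 0.52/0.29 = 1.7931.
Posterior odds = prior odds × LR = 0.088432.
Posterior probability = odds/(1+odds) = 0.088432/1.0884 = 0.0812.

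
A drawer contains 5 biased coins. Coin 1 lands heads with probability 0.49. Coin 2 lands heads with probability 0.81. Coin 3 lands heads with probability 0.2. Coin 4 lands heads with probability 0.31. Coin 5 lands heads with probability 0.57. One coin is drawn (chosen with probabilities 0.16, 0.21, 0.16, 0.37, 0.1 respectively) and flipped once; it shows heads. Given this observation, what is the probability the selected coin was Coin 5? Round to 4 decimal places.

Posterior probability ≈ 0.1261

P(heads|C1) = 0.49; P(heads|C2) = 0.81; P(heads|C3) = 0.2; P(heads|C4) = 0.31; P(heads|C5) = 0.57.
Prior × likelihood for each source: 0.16·0.49=0.07840, 0.21·0.81=0.1701, 0.16·0.2=0.03200, 0.37·0.31=0.1147, 0.1·0.57=0.05700. Summing gives P(heads) = 0.45220.
P(Coin 5 | heads) = 0.05700 / 0.45220 = 0.1261.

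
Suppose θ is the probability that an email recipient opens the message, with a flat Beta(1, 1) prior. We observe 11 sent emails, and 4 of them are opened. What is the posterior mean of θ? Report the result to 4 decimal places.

Posterior mean ≈ 0.3846

Observing 4 successes and 7 failures updates Beta(1, 1) by adding the success and failure counts to the two shape parameters: α = 1+4 = 5, β = 1+7 = 8.
E[θ | data] = 5/(5+8) = 0.3846.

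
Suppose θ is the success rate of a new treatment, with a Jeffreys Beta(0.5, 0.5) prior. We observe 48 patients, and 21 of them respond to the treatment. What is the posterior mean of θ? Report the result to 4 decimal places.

Observing 21 successes and 27 failures updates Beta(0.5, 0.5) by adding the success and failure counts to the two shape parameters: α = 0.5+21 = 21.5, β = 0.5+27 = 27.5.
E[θ | data] = 21.5/(21.5+27.5) = 0.4388.

Posterior mean ≈ 0.4388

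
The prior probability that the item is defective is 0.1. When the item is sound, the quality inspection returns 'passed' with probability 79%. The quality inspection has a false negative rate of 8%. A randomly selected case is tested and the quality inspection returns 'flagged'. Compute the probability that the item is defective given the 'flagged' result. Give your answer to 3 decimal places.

Write H for 'the item is defective'. Prior odds H:¬H = 0.1/0.9 = 0.11111. For the 'flagged' outcome, the likelihood ratio is 0.92/0.21 = 4.3810.
Posterior odds = 0.11111 × 4.3810 = 0.48677, so P(H|E) = 0.48677/(1+0.48677) = 0.327.

P(H | E) ≈ 0.327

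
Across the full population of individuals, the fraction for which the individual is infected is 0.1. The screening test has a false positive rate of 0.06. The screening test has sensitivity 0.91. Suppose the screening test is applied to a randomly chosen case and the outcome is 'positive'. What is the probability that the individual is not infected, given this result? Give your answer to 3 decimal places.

Let H be the event that the individual is infected. P(H) = 0.1, so P(¬H) = 0.9. With E the 'positive' result, P(E|H) = 0.91 and P(E|¬H) = 0.06.
P(E) = 0.91·0.1 + 0.06·0.9 = 0.091000 + 0.054000 = 0.14500.
By Bayes' theorem, P(H|E) = 0.091000 / 0.14500 = 0.628. Hence P(¬H|E) = 1 − 0.628 = 0.372.

P(¬H | E) ≈ 0.372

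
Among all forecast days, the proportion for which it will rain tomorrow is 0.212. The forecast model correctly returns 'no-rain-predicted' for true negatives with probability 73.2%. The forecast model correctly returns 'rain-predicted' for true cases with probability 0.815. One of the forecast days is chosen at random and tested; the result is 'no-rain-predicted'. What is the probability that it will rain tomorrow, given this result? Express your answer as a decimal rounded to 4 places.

P(H | E) ≈ 0.0637

Write H for 'it will rain tomorrow'. Prior odds H:¬H = 0.212/0.788 = 0.26904. For the 'no-rain-predicted' outcome, the likelihood ratio is 0.185/0.732 = 0.25273.
Posterior odds = 0.26904 × 0.25273 = 0.067994, so P(H|E) = 0.067994/(1+0.067994) = 0.0637.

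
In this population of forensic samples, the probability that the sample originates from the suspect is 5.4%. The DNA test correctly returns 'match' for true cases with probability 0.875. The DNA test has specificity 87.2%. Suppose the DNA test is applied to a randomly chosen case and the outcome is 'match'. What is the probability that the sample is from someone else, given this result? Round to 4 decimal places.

Write H for 'the sample originates from the suspect'. Prior odds H:¬H = 0.054/0.946 = 0.057082. For the 'match' outcome, the likelihood ratio is 0.875/0.128 = 6.8359.
Posterior odds = 0.057082 × 6.8359 = 0.39021, so P(H|E) = 0.39021/(1+0.39021) = 0.2807. Then P(¬H|E) = 1 − 0.2807 = 0.7193.

P(¬H | E) ≈ 0.7193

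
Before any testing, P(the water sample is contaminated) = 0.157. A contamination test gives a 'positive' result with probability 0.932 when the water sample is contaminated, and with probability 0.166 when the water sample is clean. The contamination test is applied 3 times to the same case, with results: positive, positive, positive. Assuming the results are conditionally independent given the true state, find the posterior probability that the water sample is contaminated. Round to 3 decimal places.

Posterior P(H) ≈ 0.971

With H the event that the water sample is contaminated, the joint likelihood of the observed sequence is P(data|H) = 0.932·0.932·0.932 = 0.80956 and P(data|¬H) = 0.166·0.166·0.166 = 0.0045743.
Bayes: P(H|data) = 0.157·0.80956 / (0.157·0.80956 + 0.843·0.0045743) = 0.12710/0.13096 = 0.9706.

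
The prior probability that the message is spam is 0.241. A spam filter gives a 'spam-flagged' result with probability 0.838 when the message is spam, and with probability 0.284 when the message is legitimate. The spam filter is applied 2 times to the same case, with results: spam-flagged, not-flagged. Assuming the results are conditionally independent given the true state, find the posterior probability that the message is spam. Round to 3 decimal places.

Let H be the event that the message is spam; start with P(H) = 0.241. P('spam-flagged'|H) = 0.838, P('spam-flagged'|¬H) = 0.284.
Update on result 1 ('spam-flagged'): P(H) ← 0.838·0.2410 / (0.838·0.2410 + 0.284·0.7590) = 0.20196/0.41751 = 0.4837.
Update on result 2 ('not-flagged'): P(H) ← 0.162·0.4837 / (0.162·0.4837 + 0.716·0.5163) = 0.078362/0.44802 = 0.1749.

Posterior P(H) ≈ 0.175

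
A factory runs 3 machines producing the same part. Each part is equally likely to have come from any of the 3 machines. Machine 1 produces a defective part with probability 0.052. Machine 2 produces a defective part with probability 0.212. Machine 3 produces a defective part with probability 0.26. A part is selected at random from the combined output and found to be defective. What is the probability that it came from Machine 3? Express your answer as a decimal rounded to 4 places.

Posterior probability ≈ 0.4962

Tabulate prior·likelihood by source: [1] prior 0.333333, lik 0.052, product 0.01733; [2] prior 0.333333, lik 0.212, product 0.07067; [3] prior 0.333333, lik 0.26, product 0.08667.
Normalizing constant = 0.17467; the posterior for Machine 3 is its product over the sum, 0.08667/0.17467 = 0.4962.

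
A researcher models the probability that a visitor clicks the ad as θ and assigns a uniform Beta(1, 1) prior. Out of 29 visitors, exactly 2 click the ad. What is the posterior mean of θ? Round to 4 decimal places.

Observing 2 successes and 27 failures updates Beta(1, 1) by adding the success and failure counts to the two shape parameters: α = 1+2 = 3, β = 1+27 = 28.
Posterior mean = α/(α+β) = 3/31 = 0.0968.

Posterior mean ≈ 0.0968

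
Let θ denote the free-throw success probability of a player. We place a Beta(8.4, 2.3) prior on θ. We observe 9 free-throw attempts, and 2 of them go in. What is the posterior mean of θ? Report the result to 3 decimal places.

Observing 2 successes and 7 failures updates Beta(8.4, 2.3) by adding the success and failure counts to the two shape parameters: α = 8.4+2 = 10.4, β = 2.3+7 = 9.3.
Posterior mean = α/(α+β) = 10.4/19.7 = 0.528.

Posterior mean ≈ 0.528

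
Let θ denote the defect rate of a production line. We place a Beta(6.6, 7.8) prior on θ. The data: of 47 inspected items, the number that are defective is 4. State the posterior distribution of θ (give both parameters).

Observing 4 successes and 43 failures updates Beta(6.6, 7.8) by adding the success and failure counts to the two shape parameters: α = 6.6+4 = 10.6, β = 7.8+43 = 50.8.

Posterior: Beta(10.6, 50.8)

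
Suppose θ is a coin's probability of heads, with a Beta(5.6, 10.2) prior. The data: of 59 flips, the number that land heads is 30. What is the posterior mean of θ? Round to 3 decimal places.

Observing 30 successes and 29 failures updates Beta(5.6, 10.2) by adding the success and failure counts to the two shape parameters: α = 5.6+30 = 35.6, β = 10.2+29 = 39.2.
E[θ | data] = 35.6/(35.6+39.2) = 0.476.

Posterior mean ≈ 0.476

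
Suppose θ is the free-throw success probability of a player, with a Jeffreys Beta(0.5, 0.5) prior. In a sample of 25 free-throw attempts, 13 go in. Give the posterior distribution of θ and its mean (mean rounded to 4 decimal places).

Observing 13 successes and 12 failures updates Beta(0.5, 0.5) by adding the success and failure counts to the two shape parameters: α = 0.5+13 = 13.5, β = 0.5+12 = 12.5.
E[θ | data] = 13.5/(13.5+12.5) = 0.5192.

Posterior: Beta(13.5, 12.5); mean ≈ 0.5192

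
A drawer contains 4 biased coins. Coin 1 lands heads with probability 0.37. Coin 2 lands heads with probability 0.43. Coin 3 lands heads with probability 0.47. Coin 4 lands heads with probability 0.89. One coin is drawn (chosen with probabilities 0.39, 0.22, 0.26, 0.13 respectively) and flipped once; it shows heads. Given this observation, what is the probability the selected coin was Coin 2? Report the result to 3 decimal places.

Posterior probability ≈ 0.198

Tabulate prior·likelihood by source: [1] prior 0.39, lik 0.37, product 0.1443; [2] prior 0.22, lik 0.43, product 0.09460; [3] prior 0.26, lik 0.47, product 0.1222; [4] prior 0.13, lik 0.89, product 0.1157.
Normalizing constant = 0.47680; the posterior for Coin 2 is its product over the sum, 0.09460/0.47680 = 0.198.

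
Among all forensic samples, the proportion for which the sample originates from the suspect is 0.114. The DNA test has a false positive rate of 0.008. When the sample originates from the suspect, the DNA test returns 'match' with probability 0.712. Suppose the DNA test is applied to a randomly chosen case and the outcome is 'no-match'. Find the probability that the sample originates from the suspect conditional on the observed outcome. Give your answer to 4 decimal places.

Let H be the event that the sample originates from the suspect. P(H) = 0.114, so P(¬H) = 0.886. With E the 'no-match' result, P(E|H) = 0.288 and P(E|¬H) = 0.992.
P(E) = 0.288·0.114 + 0.992·0.886 = 0.032832 + 0.87891 = 0.91174.
By Bayes' theorem, P(H|E) = 0.032832 / 0.91174 = 0.0360.

P(H | E) ≈ 0.0360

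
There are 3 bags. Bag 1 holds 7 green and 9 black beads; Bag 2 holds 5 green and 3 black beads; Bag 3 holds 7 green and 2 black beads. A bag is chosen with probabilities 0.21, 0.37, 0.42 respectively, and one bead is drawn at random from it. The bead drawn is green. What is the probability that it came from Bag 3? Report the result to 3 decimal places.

Posterior probability ≈ 0.503

P(green|Bag 1) = 0.4375; P(green|Bag 2) = 0.625; P(green|Bag 3) = 0.7778.
Prior × likelihood for each source: 0.21·0.4375=0.09187, 0.37·0.625=0.2313, 0.42·0.7778=0.3267. Summing gives P(green) = 0.64979.
P(Bag 3 | green) = 0.3267 / 0.64979 = 0.503.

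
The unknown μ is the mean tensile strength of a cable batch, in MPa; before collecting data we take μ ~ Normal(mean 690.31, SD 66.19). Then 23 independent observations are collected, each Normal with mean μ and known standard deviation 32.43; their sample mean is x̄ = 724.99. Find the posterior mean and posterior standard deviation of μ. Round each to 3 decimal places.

Posterior mean ≈ 724.632; posterior SD ≈ 6.727

With known σ, the Normal prior is conjugate. Weight on the data is w = (n/σ²)/(n/σ² + 1/τ₀²) = 0.0218693/(0.0218693+0.00022825) = 0.98967.
Posterior mean = w·x̄ + (1−w)·μ₀ = 0.98967·724.99 + 0.010329·690.31 = 724.632. Posterior variance = 1/(0.0218693+0.00022825) = 45.2540, so SD = 6.727.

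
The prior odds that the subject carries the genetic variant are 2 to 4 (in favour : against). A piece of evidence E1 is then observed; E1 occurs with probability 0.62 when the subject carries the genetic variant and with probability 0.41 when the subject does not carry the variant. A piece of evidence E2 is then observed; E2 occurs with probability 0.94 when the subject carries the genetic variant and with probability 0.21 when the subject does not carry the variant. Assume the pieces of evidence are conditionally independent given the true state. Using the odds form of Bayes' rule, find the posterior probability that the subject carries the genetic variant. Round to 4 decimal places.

Prior odds = 2/4 = 0.50000. In log-odds, ln(0.50000) = -0.69315.
Add log likelihood ratios: ln(1.5122) + ln(4.4762) = 1.9123.
Posterior log-odds = 1.2192, so posterior odds = exp(1.2192) = 3.3844. Converting, P(H|E) = 3.3844/4.3844 = 0.7719.

Posterior probability ≈ 0.7719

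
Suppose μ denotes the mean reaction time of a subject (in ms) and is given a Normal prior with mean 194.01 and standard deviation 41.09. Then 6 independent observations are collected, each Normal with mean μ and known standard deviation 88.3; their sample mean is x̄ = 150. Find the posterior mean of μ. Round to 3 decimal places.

Prior precision 1/τ₀² = 1/41.09² = 0.00059228; data precision n/σ² = 6/88.3² = 0.00076954.
Posterior precision = 0.00059228 + 0.00076954 = 0.00136182.
Posterior mean = (0.00059228·194.01 + 0.00076954·150) / 0.00136182 = 169.141.

Posterior mean ≈ 169.141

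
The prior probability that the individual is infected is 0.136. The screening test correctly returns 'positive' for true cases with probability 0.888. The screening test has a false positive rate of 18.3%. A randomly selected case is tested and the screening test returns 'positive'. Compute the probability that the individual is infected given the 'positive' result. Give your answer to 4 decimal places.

Write H for 'the individual is infected'. Prior odds H:¬H = 0.136/0.864 = 0.15741. For the 'positive' outcome, the likelihood ratio is 0.888/0.183 = 4.8525.
Posterior odds = 0.15741 × 4.8525 = 0.76381, so P(H|E) = 0.76381/(1+0.76381) = 0.4330.

P(H | E) ≈ 0.4330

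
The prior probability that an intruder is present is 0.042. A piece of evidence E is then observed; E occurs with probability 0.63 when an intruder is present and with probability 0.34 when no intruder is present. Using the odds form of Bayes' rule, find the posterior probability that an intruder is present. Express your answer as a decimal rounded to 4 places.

Prior odds = 0.042/(1−0.042) = 0.043841.
Likelihood ratio for E = 0.63/0.34 = 1.8529.
Posterior odds = prior odds × LR = 0.081235.
Posterior probability = odds/(1+odds) = 0.081235/1.0812 = 0.0751.

Posterior probability ≈ 0.0751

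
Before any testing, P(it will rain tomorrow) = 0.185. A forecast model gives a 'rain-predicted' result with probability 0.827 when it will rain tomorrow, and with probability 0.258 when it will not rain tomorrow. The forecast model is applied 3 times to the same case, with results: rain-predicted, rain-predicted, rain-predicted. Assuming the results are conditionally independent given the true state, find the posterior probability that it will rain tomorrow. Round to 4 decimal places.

Posterior P(H) ≈ 0.8820

With H the event that it will rain tomorrow, the joint likelihood of the observed sequence is P(data|H) = 0.827·0.827·0.827 = 0.56561 and P(data|¬H) = 0.258·0.258·0.258 = 0.017174.
Bayes: P(H|data) = 0.185·0.56561 / (0.185·0.56561 + 0.815·0.017174) = 0.10464/0.11863 = 0.8820.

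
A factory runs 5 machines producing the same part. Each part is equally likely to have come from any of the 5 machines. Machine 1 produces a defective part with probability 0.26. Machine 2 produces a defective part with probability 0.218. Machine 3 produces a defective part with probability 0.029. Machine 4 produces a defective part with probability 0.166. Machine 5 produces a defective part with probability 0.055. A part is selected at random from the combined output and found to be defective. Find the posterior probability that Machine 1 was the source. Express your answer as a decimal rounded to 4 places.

P(defective|M1) = 0.26; P(defective|M2) = 0.218; P(defective|M3) = 0.029; P(defective|M4) = 0.166; P(defective|M5) = 0.055.
Prior × likelihood for each source: 0.2·0.26=0.05200, 0.2·0.218=0.04360, 0.2·0.029=0.005800, 0.2·0.166=0.03320, 0.2·0.055=0.01100. Summing gives P(defective) = 0.14560.
P(Machine 1 | defective) = 0.05200 / 0.14560 = 0.3571.

Posterior probability ≈ 0.3571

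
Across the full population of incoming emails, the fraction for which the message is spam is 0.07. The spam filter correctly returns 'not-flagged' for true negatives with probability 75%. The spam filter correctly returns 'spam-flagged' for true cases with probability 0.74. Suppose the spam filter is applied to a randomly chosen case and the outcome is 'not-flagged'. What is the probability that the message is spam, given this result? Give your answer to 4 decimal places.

P(H | E) ≈ 0.0254

Let H be the event that the message is spam. P(H) = 0.07, so P(¬H) = 0.93. With E the 'not-flagged' result, P(E|H) = 0.26 and P(E|¬H) = 0.75.
P(E) = 0.26·0.07 + 0.75·0.93 = 0.018200 + 0.69750 = 0.71570.
By Bayes' theorem, P(H|E) = 0.018200 / 0.71570 = 0.0254.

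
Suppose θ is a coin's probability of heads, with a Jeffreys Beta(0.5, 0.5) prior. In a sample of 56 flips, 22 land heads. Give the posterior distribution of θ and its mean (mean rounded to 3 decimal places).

Observing 22 successes and 34 failures updates Beta(0.5, 0.5) by adding the success and failure counts to the two shape parameters: α = 0.5+22 = 22.5, β = 0.5+34 = 34.5.
Posterior mean = α/(α+β) = 22.5/57 = 0.395.

Posterior: Beta(22.5, 34.5); mean ≈ 0.395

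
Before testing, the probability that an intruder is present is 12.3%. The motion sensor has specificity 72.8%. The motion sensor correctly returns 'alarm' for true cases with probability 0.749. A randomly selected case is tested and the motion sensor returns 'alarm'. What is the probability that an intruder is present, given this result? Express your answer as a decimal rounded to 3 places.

Write H for 'an intruder is present'. Prior odds H:¬H = 0.123/0.877 = 0.14025. For the 'alarm' outcome, the likelihood ratio is 0.749/0.272 = 2.7537.
Posterior odds = 0.14025 × 2.7537 = 0.38621, so P(H|E) = 0.38621/(1+0.38621) = 0.279.

P(H | E) ≈ 0.279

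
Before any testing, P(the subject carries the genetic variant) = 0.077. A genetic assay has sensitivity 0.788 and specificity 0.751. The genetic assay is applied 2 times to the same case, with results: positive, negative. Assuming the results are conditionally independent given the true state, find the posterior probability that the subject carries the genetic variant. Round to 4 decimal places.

Let H be the event that the subject carries the genetic variant; start with P(H) = 0.077. P('positive'|H) = 0.788, P('positive'|¬H) = 0.249.
Update on result 1 ('positive'): P(H) ← 0.788·0.0770 / (0.788·0.0770 + 0.249·0.9230) = 0.060676/0.29050 = 0.2089.
Update on result 2 ('negative'): P(H) ← 0.212·0.2089 / (0.212·0.2089 + 0.751·0.7911) = 0.044279/0.63842 = 0.0694.

Posterior P(H) ≈ 0.0694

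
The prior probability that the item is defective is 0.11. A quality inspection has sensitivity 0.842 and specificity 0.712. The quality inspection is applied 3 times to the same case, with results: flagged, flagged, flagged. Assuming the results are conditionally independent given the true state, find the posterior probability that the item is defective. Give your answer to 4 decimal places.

Posterior P(H) ≈ 0.7554

With H the event that the item is defective, the joint likelihood of the observed sequence is P(data|H) = 0.842·0.842·0.842 = 0.59695 and P(data|¬H) = 0.288·0.288·0.288 = 0.023888.
Bayes: P(H|data) = 0.11·0.59695 / (0.11·0.59695 + 0.89·0.023888) = 0.065664/0.086924 = 0.7554.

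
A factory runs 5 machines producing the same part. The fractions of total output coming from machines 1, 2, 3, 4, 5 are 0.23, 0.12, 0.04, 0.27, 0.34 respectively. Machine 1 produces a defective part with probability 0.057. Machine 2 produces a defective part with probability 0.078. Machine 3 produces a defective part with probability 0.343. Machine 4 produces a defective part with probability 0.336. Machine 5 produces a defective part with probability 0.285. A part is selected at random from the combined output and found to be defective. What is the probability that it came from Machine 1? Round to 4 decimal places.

P(defective|M1) = 0.057; P(defective|M2) = 0.078; P(defective|M3) = 0.343; P(defective|M4) = 0.336; P(defective|M5) = 0.285.
Prior × likelihood for each source: 0.23·0.057=0.01311, 0.12·0.078=0.009360, 0.04·0.343=0.01372, 0.27·0.336=0.09072, 0.34·0.285=0.09690. Summing gives P(defective) = 0.22381.
P(Machine 1 | defective) = 0.01311 / 0.22381 = 0.0586.

Posterior probability ≈ 0.0586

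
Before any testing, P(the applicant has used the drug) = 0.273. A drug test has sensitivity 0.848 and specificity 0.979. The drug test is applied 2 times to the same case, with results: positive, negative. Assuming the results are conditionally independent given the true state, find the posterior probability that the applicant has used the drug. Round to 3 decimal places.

Let H be the event that the applicant has used the drug; start with P(H) = 0.273. P('positive'|H) = 0.848, P('positive'|¬H) = 0.021.
Update on result 1 ('positive'): P(H) ← 0.848·0.2730 / (0.848·0.2730 + 0.021·0.7270) = 0.23150/0.24677 = 0.9381.
Update on result 2 ('negative'): P(H) ← 0.152·0.9381 / (0.152·0.9381 + 0.979·0.0619) = 0.14260/0.20316 = 0.7019.

Posterior P(H) ≈ 0.702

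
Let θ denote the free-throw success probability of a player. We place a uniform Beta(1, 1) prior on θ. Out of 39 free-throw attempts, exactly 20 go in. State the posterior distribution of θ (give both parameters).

Posterior: Beta(21, 20)

The binomial likelihood is conjugate to the Beta prior: with 20 successes and 19 failures, the posterior is Beta(1+20, 1+19) = Beta(21, 20).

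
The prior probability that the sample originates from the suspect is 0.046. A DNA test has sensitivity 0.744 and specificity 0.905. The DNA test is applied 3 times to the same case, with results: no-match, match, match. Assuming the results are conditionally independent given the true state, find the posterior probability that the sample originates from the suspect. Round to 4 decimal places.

With H the event that the sample originates from the suspect, the joint likelihood of the observed sequence is P(data|H) = 0.256·0.744·0.744 = 0.14171 and P(data|¬H) = 0.905·0.095·0.095 = 0.0081676.
Bayes: P(H|data) = 0.046·0.14171 / (0.046·0.14171 + 0.954·0.0081676) = 0.0065184/0.014310 = 0.4555.

Posterior P(H) ≈ 0.4555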